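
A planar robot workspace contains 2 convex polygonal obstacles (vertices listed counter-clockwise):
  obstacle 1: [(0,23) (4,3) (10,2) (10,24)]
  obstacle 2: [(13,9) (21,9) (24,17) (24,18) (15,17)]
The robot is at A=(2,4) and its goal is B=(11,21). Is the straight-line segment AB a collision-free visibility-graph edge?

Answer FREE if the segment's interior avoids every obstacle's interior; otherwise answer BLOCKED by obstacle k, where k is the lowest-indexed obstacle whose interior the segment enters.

Obstacle 1 [(0,23) (4,3) (10,2) (10,24)]:
  edge (0,23)–(4,3): crosses AB
  edge (4,3)–(10,2): clear
  edge (10,2)–(10,24): crosses AB
  edge (10,24)–(0,23): clear
  → BLOCKED
Obstacle 2 [(13,9) (21,9) (24,17) (24,18) (15,17)]:
  edge (13,9)–(21,9): clear
  edge (21,9)–(24,17): clear
  edge (24,17)–(24,18): clear
  edge (24,18)–(15,17): clear
  edge (15,17)–(13,9): clear
  midpoint (13/2,25/2) outside
  → clear

BLOCKED by obstacle 1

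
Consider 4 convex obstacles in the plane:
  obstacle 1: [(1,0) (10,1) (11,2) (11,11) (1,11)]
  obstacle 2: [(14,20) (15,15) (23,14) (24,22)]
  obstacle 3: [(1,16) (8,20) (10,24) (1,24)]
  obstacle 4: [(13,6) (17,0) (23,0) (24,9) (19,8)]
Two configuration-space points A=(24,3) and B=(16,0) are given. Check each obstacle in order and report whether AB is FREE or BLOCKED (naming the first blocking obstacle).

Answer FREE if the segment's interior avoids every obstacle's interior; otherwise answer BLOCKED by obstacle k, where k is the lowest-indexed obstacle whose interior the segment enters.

Obstacle 1 [(1,0) (10,1) (11,2) (11,11) (1,11)]:
  edge (1,0)–(10,1): clear
  edge (10,1)–(11,2): clear
  edge (11,2)–(11,11): clear
  edge (11,11)–(1,11): clear
  edge (1,11)–(1,0): clear
  midpoint (20,3/2) outside
  → clear
Obstacle 2 [(14,20) (15,15) (23,14) (24,22)]:
  edge (14,20)–(15,15): clear
  edge (15,15)–(23,14): clear
  edge (23,14)–(24,22): clear
  edge (24,22)–(14,20): clear
  midpoint (20,3/2) outside
  → clear
Obstacle 3 [(1,16) (8,20) (10,24) (1,24)]:
  edge (1,16)–(8,20): clear
  edge (8,20)–(10,24): clear
  edge (10,24)–(1,24): clear
  edge (1,24)–(1,16): clear
  midpoint (20,3/2) outside
  → clear
Obstacle 4 [(13,6) (17,0) (23,0) (24,9) (19,8)]:
  edge (13,6)–(17,0): crosses AB
  edge (17,0)–(23,0): clear
  edge (23,0)–(24,9): crosses AB
  edge (24,9)–(19,8): clear
  edge (19,8)–(13,6): clear
  → BLOCKED

BLOCKED by obstacle 4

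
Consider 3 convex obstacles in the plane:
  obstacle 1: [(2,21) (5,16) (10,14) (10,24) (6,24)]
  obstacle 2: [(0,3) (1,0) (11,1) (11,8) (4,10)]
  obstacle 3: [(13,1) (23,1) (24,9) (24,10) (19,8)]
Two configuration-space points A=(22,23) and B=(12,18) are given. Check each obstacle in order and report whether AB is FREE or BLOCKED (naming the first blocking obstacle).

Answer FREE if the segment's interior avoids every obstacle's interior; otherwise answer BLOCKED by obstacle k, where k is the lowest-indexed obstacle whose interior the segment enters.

Obstacle 1 [(2,21) (5,16) (10,14) (10,24) (6,24)]:
  edge (2,21)–(5,16): clear
  edge (5,16)–(10,14): clear
  edge (10,14)–(10,24): clear
  edge (10,24)–(6,24): clear
  edge (6,24)–(2,21): clear
  midpoint (17,41/2) outside
  → clear
Obstacle 2 [(0,3) (1,0) (11,1) (11,8) (4,10)]:
  edge (0,3)–(1,0): clear
  edge (1,0)–(11,1): clear
  edge (11,1)–(11,8): clear
  edge (11,8)–(4,10): clear
  edge (4,10)–(0,3): clear
  midpoint (17,41/2) outside
  → clear
Obstacle 3 [(13,1) (23,1) (24,9) (24,10) (19,8)]:
  edge (13,1)–(23,1): clear
  edge (23,1)–(24,9): clear
  edge (24,9)–(24,10): clear
  edge (24,10)–(19,8): clear
  edge (19,8)–(13,1): clear
  midpoint (17,41/2) outside
  → clear

FREE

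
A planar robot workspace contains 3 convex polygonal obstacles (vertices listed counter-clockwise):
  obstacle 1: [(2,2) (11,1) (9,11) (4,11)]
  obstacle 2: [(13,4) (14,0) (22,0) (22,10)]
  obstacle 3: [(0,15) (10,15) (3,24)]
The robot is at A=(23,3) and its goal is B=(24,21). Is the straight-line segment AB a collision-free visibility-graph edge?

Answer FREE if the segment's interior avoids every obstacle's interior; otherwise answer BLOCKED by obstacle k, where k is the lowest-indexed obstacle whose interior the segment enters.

FREE

Obstacle 1 [(2,2) (11,1) (9,11) (4,11)]:
  edge (2,2)–(11,1): clear
  edge (11,1)–(9,11): clear
  edge (9,11)–(4,11): clear
  edge (4,11)–(2,2): clear
  midpoint (47/2,12) outside
  → clear
Obstacle 2 [(13,4) (14,0) (22,0) (22,10)]:
  edge (13,4)–(14,0): clear
  edge (14,0)–(22,0): clear
  edge (22,0)–(22,10): clear
  edge (22,10)–(13,4): clear
  midpoint (47/2,12) outside
  → clear
Obstacle 3 [(0,15) (10,15) (3,24)]:
  edge (0,15)–(10,15): clear
  edge (10,15)–(3,24): clear
  edge (3,24)–(0,15): clear
  midpoint (47/2,12) outside
  → clear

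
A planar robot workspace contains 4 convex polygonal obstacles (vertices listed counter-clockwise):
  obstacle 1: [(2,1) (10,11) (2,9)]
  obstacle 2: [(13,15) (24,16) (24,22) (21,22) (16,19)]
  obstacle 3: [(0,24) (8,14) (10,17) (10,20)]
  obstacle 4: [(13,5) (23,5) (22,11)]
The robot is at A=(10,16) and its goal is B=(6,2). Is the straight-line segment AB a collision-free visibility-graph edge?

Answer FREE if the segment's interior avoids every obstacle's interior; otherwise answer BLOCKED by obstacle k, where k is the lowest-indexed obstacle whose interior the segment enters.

Obstacle 1 [(2,1) (10,11) (2,9)]:
  edge (2,1)–(10,11): crosses AB
  edge (10,11)–(2,9): crosses AB
  edge (2,9)–(2,1): clear
  → BLOCKED
Obstacle 2 [(13,15) (24,16) (24,22) (21,22) (16,19)]:
  edge (13,15)–(24,16): clear
  edge (24,16)–(24,22): clear
  edge (24,22)–(21,22): clear
  edge (21,22)–(16,19): clear
  edge (16,19)–(13,15): clear
  midpoint (8,9) outside
  → clear
Obstacle 3 [(0,24) (8,14) (10,17) (10,20)]:
  edge (0,24)–(8,14): clear
  edge (8,14)–(10,17): clear
  edge (10,17)–(10,20): clear
  edge (10,20)–(0,24): clear
  midpoint (8,9) outside
  → clear
Obstacle 4 [(13,5) (23,5) (22,11)]:
  edge (13,5)–(23,5): clear
  edge (23,5)–(22,11): clear
  edge (22,11)–(13,5): clear
  midpoint (8,9) outside
  → clear

BLOCKED by obstacle 1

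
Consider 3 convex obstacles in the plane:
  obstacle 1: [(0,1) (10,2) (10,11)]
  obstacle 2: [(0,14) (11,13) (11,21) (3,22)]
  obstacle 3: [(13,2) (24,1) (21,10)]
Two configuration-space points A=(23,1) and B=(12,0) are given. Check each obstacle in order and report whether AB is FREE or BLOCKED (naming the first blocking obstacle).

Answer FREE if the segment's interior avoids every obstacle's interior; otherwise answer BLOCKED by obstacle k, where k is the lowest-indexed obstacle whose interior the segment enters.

FREE

Obstacle 1 [(0,1) (10,2) (10,11)]:
  edge (0,1)–(10,2): clear
  edge (10,2)–(10,11): clear
  edge (10,11)–(0,1): clear
  midpoint (35/2,1/2) outside
  → clear
Obstacle 2 [(0,14) (11,13) (11,21) (3,22)]:
  edge (0,14)–(11,13): clear
  edge (11,13)–(11,21): clear
  edge (11,21)–(3,22): clear
  edge (3,22)–(0,14): clear
  midpoint (35/2,1/2) outside
  → clear
Obstacle 3 [(13,2) (24,1) (21,10)]:
  edge (13,2)–(24,1): clear
  edge (24,1)–(21,10): clear
  edge (21,10)–(13,2): clear
  midpoint (35/2,1/2) outside
  → clear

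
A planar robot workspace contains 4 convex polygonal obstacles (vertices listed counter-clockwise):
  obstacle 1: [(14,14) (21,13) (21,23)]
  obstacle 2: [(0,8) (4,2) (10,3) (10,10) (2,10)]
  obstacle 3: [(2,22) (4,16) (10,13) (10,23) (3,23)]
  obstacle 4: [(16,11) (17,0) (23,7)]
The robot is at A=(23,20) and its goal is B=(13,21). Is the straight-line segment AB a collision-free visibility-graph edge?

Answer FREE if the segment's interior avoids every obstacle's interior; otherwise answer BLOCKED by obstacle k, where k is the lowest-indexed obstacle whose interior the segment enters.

BLOCKED by obstacle 1

Obstacle 1 [(14,14) (21,13) (21,23)]:
  edge (14,14)–(21,13): clear
  edge (21,13)–(21,23): crosses AB
  edge (21,23)–(14,14): crosses AB
  → BLOCKED
Obstacle 2 [(0,8) (4,2) (10,3) (10,10) (2,10)]:
  edge (0,8)–(4,2): clear
  edge (4,2)–(10,3): clear
  edge (10,3)–(10,10): clear
  edge (10,10)–(2,10): clear
  edge (2,10)–(0,8): clear
  midpoint (18,41/2) outside
  → clear
Obstacle 3 [(2,22) (4,16) (10,13) (10,23) (3,23)]:
  edge (2,22)–(4,16): clear
  edge (4,16)–(10,13): clear
  edge (10,13)–(10,23): clear
  edge (10,23)–(3,23): clear
  edge (3,23)–(2,22): clear
  midpoint (18,41/2) outside
  → clear
Obstacle 4 [(16,11) (17,0) (23,7)]:
  edge (16,11)–(17,0): clear
  edge (17,0)–(23,7): clear
  edge (23,7)–(16,11): clear
  midpoint (18,41/2) outside
  → clear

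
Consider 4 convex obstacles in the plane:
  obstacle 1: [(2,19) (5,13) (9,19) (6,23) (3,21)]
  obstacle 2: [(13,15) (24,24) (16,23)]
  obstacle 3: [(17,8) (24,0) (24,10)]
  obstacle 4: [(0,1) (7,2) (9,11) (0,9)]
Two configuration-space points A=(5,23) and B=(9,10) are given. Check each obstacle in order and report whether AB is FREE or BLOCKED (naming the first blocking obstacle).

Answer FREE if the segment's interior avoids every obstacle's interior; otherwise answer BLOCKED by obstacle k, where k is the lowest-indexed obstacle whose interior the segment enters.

BLOCKED by obstacle 1

Obstacle 1 [(2,19) (5,13) (9,19) (6,23) (3,21)]:
  edge (2,19)–(5,13): clear
  edge (5,13)–(9,19): crosses AB
  edge (9,19)–(6,23): clear
  edge (6,23)–(3,21): crosses AB
  edge (3,21)–(2,19): clear
  → BLOCKED
Obstacle 2 [(13,15) (24,24) (16,23)]:
  edge (13,15)–(24,24): clear
  edge (24,24)–(16,23): clear
  edge (16,23)–(13,15): clear
  midpoint (7,33/2) outside
  → clear
Obstacle 3 [(17,8) (24,0) (24,10)]:
  edge (17,8)–(24,0): clear
  edge (24,0)–(24,10): clear
  edge (24,10)–(17,8): clear
  midpoint (7,33/2) outside
  → clear
Obstacle 4 [(0,1) (7,2) (9,11) (0,9)]:
  edge (0,1)–(7,2): clear
  edge (7,2)–(9,11): crosses AB
  edge (9,11)–(0,9): crosses AB
  edge (0,9)–(0,1): clear
  → BLOCKED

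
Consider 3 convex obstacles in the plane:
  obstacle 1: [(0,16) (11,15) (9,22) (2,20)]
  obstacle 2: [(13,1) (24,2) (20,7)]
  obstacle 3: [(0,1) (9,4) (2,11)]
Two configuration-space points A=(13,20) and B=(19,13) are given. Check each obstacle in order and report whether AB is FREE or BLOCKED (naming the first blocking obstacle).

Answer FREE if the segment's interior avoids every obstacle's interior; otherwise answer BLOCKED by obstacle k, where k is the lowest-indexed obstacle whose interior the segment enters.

FREE

Obstacle 1 [(0,16) (11,15) (9,22) (2,20)]:
  edge (0,16)–(11,15): clear
  edge (11,15)–(9,22): clear
  edge (9,22)–(2,20): clear
  edge (2,20)–(0,16): clear
  midpoint (16,33/2) outside
  → clear
Obstacle 2 [(13,1) (24,2) (20,7)]:
  edge (13,1)–(24,2): clear
  edge (24,2)–(20,7): clear
  edge (20,7)–(13,1): clear
  midpoint (16,33/2) outside
  → clear
Obstacle 3 [(0,1) (9,4) (2,11)]:
  edge (0,1)–(9,4): clear
  edge (9,4)–(2,11): clear
  edge (2,11)–(0,1): clear
  midpoint (16,33/2) outside
  → clear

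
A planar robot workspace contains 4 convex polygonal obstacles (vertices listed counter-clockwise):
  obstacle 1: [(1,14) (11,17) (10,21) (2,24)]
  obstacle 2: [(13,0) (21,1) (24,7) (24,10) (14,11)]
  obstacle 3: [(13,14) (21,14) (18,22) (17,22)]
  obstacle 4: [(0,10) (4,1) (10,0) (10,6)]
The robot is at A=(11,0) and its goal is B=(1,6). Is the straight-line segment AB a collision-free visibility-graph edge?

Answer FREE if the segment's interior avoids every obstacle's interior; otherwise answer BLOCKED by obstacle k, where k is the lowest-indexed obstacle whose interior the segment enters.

BLOCKED by obstacle 4

Obstacle 1 [(1,14) (11,17) (10,21) (2,24)]:
  edge (1,14)–(11,17): clear
  edge (11,17)–(10,21): clear
  edge (10,21)–(2,24): clear
  edge (2,24)–(1,14): clear
  midpoint (6,3) outside
  → clear
Obstacle 2 [(13,0) (21,1) (24,7) (24,10) (14,11)]:
  edge (13,0)–(21,1): clear
  edge (21,1)–(24,7): clear
  edge (24,7)–(24,10): clear
  edge (24,10)–(14,11): clear
  edge (14,11)–(13,0): clear
  midpoint (6,3) outside
  → clear
Obstacle 3 [(13,14) (21,14) (18,22) (17,22)]:
  edge (13,14)–(21,14): clear
  edge (21,14)–(18,22): clear
  edge (18,22)–(17,22): clear
  edge (17,22)–(13,14): clear
  midpoint (6,3) outside
  → clear
Obstacle 4 [(0,10) (4,1) (10,0) (10,6)]:
  edge (0,10)–(4,1): crosses AB
  edge (4,1)–(10,0): clear
  edge (10,0)–(10,6): crosses AB
  edge (10,6)–(0,10): clear
  → BLOCKED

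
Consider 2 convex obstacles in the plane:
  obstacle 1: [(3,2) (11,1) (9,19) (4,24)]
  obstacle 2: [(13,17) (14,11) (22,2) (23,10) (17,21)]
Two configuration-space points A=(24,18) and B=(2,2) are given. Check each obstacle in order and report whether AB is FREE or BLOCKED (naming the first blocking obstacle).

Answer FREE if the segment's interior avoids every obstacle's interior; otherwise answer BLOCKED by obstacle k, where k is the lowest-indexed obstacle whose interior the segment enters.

BLOCKED by obstacle 1

Obstacle 1 [(3,2) (11,1) (9,19) (4,24)]:
  edge (3,2)–(11,1): clear
  edge (11,1)–(9,19): crosses AB
  edge (9,19)–(4,24): clear
  edge (4,24)–(3,2): crosses AB
  → BLOCKED
Obstacle 2 [(13,17) (14,11) (22,2) (23,10) (17,21)]:
  edge (13,17)–(14,11): clear
  edge (14,11)–(22,2): crosses AB
  edge (22,2)–(23,10): clear
  edge (23,10)–(17,21): crosses AB
  edge (17,21)–(13,17): clear
  → BLOCKED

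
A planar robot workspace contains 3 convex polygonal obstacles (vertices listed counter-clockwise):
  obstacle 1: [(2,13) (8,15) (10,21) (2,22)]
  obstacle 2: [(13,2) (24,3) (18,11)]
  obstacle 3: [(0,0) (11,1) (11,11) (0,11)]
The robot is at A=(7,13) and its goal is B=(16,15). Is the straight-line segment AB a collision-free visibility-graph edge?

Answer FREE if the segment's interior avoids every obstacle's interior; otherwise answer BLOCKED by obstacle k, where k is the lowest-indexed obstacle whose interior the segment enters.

Obstacle 1 [(2,13) (8,15) (10,21) (2,22)]:
  edge (2,13)–(8,15): clear
  edge (8,15)–(10,21): clear
  edge (10,21)–(2,22): clear
  edge (2,22)–(2,13): clear
  midpoint (23/2,14) outside
  → clear
Obstacle 2 [(13,2) (24,3) (18,11)]:
  edge (13,2)–(24,3): clear
  edge (24,3)–(18,11): clear
  edge (18,11)–(13,2): clear
  midpoint (23/2,14) outside
  → clear
Obstacle 3 [(0,0) (11,1) (11,11) (0,11)]:
  edge (0,0)–(11,1): clear
  edge (11,1)–(11,11): clear
  edge (11,11)–(0,11): clear
  edge (0,11)–(0,0): clear
  midpoint (23/2,14) outside
  → clear

FREE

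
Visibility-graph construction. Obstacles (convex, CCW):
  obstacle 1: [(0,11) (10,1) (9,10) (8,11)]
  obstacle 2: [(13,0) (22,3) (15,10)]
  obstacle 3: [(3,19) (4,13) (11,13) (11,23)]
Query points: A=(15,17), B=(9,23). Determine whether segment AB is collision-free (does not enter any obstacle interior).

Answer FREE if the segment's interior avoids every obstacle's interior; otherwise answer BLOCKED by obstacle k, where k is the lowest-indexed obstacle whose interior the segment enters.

Obstacle 1 [(0,11) (10,1) (9,10) (8,11)]:
  edge (0,11)–(10,1): clear
  edge (10,1)–(9,10): clear
  edge (9,10)–(8,11): clear
  edge (8,11)–(0,11): clear
  midpoint (12,20) outside
  → clear
Obstacle 2 [(13,0) (22,3) (15,10)]:
  edge (13,0)–(22,3): clear
  edge (22,3)–(15,10): clear
  edge (15,10)–(13,0): clear
  midpoint (12,20) outside
  → clear
Obstacle 3 [(3,19) (4,13) (11,13) (11,23)]:
  edge (3,19)–(4,13): clear
  edge (4,13)–(11,13): clear
  edge (11,13)–(11,23): crosses AB
  edge (11,23)–(3,19): crosses AB
  → BLOCKED

BLOCKED by obstacle 3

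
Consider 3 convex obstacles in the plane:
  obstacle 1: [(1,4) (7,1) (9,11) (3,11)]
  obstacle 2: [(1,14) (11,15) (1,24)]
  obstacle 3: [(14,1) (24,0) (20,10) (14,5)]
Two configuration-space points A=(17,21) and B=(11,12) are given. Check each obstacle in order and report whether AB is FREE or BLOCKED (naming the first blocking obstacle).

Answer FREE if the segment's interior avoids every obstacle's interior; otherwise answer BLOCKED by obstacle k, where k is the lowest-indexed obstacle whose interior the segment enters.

FREE

Obstacle 1 [(1,4) (7,1) (9,11) (3,11)]:
  edge (1,4)–(7,1): clear
  edge (7,1)–(9,11): clear
  edge (9,11)–(3,11): clear
  edge (3,11)–(1,4): clear
  midpoint (14,33/2) outside
  → clear
Obstacle 2 [(1,14) (11,15) (1,24)]:
  edge (1,14)–(11,15): clear
  edge (11,15)–(1,24): clear
  edge (1,24)–(1,14): clear
  midpoint (14,33/2) outside
  → clear
Obstacle 3 [(14,1) (24,0) (20,10) (14,5)]:
  edge (14,1)–(24,0): clear
  edge (24,0)–(20,10): clear
  edge (20,10)–(14,5): clear
  edge (14,5)–(14,1): clear
  midpoint (14,33/2) outside
  → clear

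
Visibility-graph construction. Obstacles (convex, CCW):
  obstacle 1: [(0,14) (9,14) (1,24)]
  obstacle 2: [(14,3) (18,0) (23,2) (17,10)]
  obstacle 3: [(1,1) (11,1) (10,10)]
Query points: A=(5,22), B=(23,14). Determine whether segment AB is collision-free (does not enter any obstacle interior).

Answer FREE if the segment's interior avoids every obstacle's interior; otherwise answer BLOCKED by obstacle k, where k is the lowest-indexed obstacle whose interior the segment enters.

FREE

Obstacle 1 [(0,14) (9,14) (1,24)]:
  edge (0,14)–(9,14): clear
  edge (9,14)–(1,24): clear
  edge (1,24)–(0,14): clear
  midpoint (14,18) outside
  → clear
Obstacle 2 [(14,3) (18,0) (23,2) (17,10)]:
  edge (14,3)–(18,0): clear
  edge (18,0)–(23,2): clear
  edge (23,2)–(17,10): clear
  edge (17,10)–(14,3): clear
  midpoint (14,18) outside
  → clear
Obstacle 3 [(1,1) (11,1) (10,10)]:
  edge (1,1)–(11,1): clear
  edge (11,1)–(10,10): clear
  edge (10,10)–(1,1): clear
  midpoint (14,18) outside
  → clear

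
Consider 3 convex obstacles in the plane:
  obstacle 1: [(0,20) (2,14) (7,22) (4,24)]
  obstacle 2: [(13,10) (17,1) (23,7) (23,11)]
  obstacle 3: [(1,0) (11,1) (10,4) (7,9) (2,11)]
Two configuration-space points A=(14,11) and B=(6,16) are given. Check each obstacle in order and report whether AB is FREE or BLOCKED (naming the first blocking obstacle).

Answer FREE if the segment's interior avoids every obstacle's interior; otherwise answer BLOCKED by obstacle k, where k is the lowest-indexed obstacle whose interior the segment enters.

Obstacle 1 [(0,20) (2,14) (7,22) (4,24)]:
  edge (0,20)–(2,14): clear
  edge (2,14)–(7,22): clear
  edge (7,22)–(4,24): clear
  edge (4,24)–(0,20): clear
  midpoint (10,27/2) outside
  → clear
Obstacle 2 [(13,10) (17,1) (23,7) (23,11)]:
  edge (13,10)–(17,1): clear
  edge (17,1)–(23,7): clear
  edge (23,7)–(23,11): clear
  edge (23,11)–(13,10): clear
  midpoint (10,27/2) outside
  → clear
Obstacle 3 [(1,0) (11,1) (10,4) (7,9) (2,11)]:
  edge (1,0)–(11,1): clear
  edge (11,1)–(10,4): clear
  edge (10,4)–(7,9): clear
  edge (7,9)–(2,11): clear
  edge (2,11)–(1,0): clear
  midpoint (10,27/2) outside
  → clear

FREE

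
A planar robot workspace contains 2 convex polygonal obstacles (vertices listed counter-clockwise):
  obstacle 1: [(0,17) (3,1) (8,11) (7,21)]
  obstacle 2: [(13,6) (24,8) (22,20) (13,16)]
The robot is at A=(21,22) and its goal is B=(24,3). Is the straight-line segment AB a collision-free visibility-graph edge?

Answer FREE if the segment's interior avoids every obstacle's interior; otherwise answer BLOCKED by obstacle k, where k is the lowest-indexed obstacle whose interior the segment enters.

BLOCKED by obstacle 2

Obstacle 1 [(0,17) (3,1) (8,11) (7,21)]:
  edge (0,17)–(3,1): clear
  edge (3,1)–(8,11): clear
  edge (8,11)–(7,21): clear
  edge (7,21)–(0,17): clear
  midpoint (45/2,25/2) outside
  → clear
Obstacle 2 [(13,6) (24,8) (22,20) (13,16)]:
  edge (13,6)–(24,8): crosses AB
  edge (24,8)–(22,20): clear
  edge (22,20)–(13,16): crosses AB
  edge (13,16)–(13,6): clear
  → BLOCKED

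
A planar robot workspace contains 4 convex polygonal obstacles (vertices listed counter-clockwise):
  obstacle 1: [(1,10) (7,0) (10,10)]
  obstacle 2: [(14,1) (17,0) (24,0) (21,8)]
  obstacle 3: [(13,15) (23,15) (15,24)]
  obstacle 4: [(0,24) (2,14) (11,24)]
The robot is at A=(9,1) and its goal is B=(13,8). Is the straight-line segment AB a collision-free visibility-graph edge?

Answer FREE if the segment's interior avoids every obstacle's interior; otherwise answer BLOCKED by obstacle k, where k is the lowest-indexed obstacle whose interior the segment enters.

FREE

Obstacle 1 [(1,10) (7,0) (10,10)]:
  edge (1,10)–(7,0): clear
  edge (7,0)–(10,10): clear
  edge (10,10)–(1,10): clear
  midpoint (11,9/2) outside
  → clear
Obstacle 2 [(14,1) (17,0) (24,0) (21,8)]:
  edge (14,1)–(17,0): clear
  edge (17,0)–(24,0): clear
  edge (24,0)–(21,8): clear
  edge (21,8)–(14,1): clear
  midpoint (11,9/2) outside
  → clear
Obstacle 3 [(13,15) (23,15) (15,24)]:
  edge (13,15)–(23,15): clear
  edge (23,15)–(15,24): clear
  edge (15,24)–(13,15): clear
  midpoint (11,9/2) outside
  → clear
Obstacle 4 [(0,24) (2,14) (11,24)]:
  edge (0,24)–(2,14): clear
  edge (2,14)–(11,24): clear
  edge (11,24)–(0,24): clear
  midpoint (11,9/2) outside
  → clear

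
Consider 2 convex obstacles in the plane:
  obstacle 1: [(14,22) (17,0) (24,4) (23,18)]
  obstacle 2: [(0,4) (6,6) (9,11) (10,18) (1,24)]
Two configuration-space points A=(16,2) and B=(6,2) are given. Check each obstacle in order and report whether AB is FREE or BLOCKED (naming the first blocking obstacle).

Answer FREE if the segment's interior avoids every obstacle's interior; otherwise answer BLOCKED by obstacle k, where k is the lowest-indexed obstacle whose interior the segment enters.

FREE

Obstacle 1 [(14,22) (17,0) (24,4) (23,18)]:
  edge (14,22)–(17,0): clear
  edge (17,0)–(24,4): clear
  edge (24,4)–(23,18): clear
  edge (23,18)–(14,22): clear
  midpoint (11,2) outside
  → clear
Obstacle 2 [(0,4) (6,6) (9,11) (10,18) (1,24)]:
  edge (0,4)–(6,6): clear
  edge (6,6)–(9,11): clear
  edge (9,11)–(10,18): clear
  edge (10,18)–(1,24): clear
  edge (1,24)–(0,4): clear
  midpoint (11,2) outside
  → clear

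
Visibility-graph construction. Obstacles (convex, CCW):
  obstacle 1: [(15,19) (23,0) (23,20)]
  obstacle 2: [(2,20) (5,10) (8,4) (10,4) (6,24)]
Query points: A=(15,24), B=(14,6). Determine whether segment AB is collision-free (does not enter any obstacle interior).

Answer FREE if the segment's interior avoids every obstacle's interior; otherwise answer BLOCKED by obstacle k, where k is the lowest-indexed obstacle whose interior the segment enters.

FREE

Obstacle 1 [(15,19) (23,0) (23,20)]:
  edge (15,19)–(23,0): clear
  edge (23,0)–(23,20): clear
  edge (23,20)–(15,19): clear
  midpoint (29/2,15) outside
  → clear
Obstacle 2 [(2,20) (5,10) (8,4) (10,4) (6,24)]:
  edge (2,20)–(5,10): clear
  edge (5,10)–(8,4): clear
  edge (8,4)–(10,4): clear
  edge (10,4)–(6,24): clear
  edge (6,24)–(2,20): clear
  midpoint (29/2,15) outside
  → clear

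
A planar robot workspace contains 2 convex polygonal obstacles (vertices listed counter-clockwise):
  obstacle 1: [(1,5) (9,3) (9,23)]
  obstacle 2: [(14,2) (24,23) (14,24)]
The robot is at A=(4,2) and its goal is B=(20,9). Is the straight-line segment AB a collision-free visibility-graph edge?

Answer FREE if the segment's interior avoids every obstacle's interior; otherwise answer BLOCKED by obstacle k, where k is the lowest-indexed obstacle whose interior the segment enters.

Obstacle 1 [(1,5) (9,3) (9,23)]:
  edge (1,5)–(9,3): crosses AB
  edge (9,3)–(9,23): crosses AB
  edge (9,23)–(1,5): clear
  → BLOCKED
Obstacle 2 [(14,2) (24,23) (14,24)]:
  edge (14,2)–(24,23): crosses AB
  edge (24,23)–(14,24): clear
  edge (14,24)–(14,2): crosses AB
  → BLOCKED

BLOCKED by obstacle 1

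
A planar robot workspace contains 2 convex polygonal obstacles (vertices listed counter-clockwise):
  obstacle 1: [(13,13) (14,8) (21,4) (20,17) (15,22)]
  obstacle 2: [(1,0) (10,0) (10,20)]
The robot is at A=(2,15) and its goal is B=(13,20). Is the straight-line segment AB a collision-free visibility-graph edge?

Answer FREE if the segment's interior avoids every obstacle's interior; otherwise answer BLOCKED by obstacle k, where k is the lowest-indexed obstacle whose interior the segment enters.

BLOCKED by obstacle 2

Obstacle 1 [(13,13) (14,8) (21,4) (20,17) (15,22)]:
  edge (13,13)–(14,8): clear
  edge (14,8)–(21,4): clear
  edge (21,4)–(20,17): clear
  edge (20,17)–(15,22): clear
  edge (15,22)–(13,13): clear
  midpoint (15/2,35/2) outside
  → clear
Obstacle 2 [(1,0) (10,0) (10,20)]:
  edge (1,0)–(10,0): clear
  edge (10,0)–(10,20): crosses AB
  edge (10,20)–(1,0): crosses AB
  → BLOCKED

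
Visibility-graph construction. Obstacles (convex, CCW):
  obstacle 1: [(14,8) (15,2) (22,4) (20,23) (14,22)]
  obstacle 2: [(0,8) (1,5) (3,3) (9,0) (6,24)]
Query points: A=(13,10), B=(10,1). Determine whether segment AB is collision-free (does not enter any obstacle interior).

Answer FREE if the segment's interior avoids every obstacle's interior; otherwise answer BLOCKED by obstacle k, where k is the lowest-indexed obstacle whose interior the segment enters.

Obstacle 1 [(14,8) (15,2) (22,4) (20,23) (14,22)]:
  edge (14,8)–(15,2): clear
  edge (15,2)–(22,4): clear
  edge (22,4)–(20,23): clear
  edge (20,23)–(14,22): clear
  edge (14,22)–(14,8): clear
  midpoint (23/2,11/2) outside
  → clear
Obstacle 2 [(0,8) (1,5) (3,3) (9,0) (6,24)]:
  edge (0,8)–(1,5): clear
  edge (1,5)–(3,3): clear
  edge (3,3)–(9,0): clear
  edge (9,0)–(6,24): clear
  edge (6,24)–(0,8): clear
  midpoint (23/2,11/2) outside
  → clear

FREE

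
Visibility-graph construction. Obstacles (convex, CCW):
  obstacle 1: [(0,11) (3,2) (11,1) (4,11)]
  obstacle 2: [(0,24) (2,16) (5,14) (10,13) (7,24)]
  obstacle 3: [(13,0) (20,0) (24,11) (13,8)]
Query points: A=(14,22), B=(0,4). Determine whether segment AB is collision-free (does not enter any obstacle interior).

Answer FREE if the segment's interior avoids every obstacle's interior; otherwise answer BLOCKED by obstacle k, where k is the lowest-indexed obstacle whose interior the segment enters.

BLOCKED by obstacle 1

Obstacle 1 [(0,11) (3,2) (11,1) (4,11)]:
  edge (0,11)–(3,2): crosses AB
  edge (3,2)–(11,1): clear
  edge (11,1)–(4,11): crosses AB
  edge (4,11)–(0,11): clear
  → BLOCKED
Obstacle 2 [(0,24) (2,16) (5,14) (10,13) (7,24)]:
  edge (0,24)–(2,16): clear
  edge (2,16)–(5,14): clear
  edge (5,14)–(10,13): crosses AB
  edge (10,13)–(7,24): crosses AB
  edge (7,24)–(0,24): clear
  → BLOCKED
Obstacle 3 [(13,0) (20,0) (24,11) (13,8)]:
  edge (13,0)–(20,0): clear
  edge (20,0)–(24,11): clear
  edge (24,11)–(13,8): clear
  edge (13,8)–(13,0): clear
  midpoint (7,13) outside
  → clear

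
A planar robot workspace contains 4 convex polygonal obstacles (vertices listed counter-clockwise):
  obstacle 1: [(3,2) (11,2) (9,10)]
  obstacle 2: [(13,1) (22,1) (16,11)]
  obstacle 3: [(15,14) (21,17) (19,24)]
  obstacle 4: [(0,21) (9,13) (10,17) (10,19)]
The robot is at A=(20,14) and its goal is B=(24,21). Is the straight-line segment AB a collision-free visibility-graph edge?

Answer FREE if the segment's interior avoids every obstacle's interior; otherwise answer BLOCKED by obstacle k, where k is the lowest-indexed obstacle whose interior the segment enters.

Obstacle 1 [(3,2) (11,2) (9,10)]:
  edge (3,2)–(11,2): clear
  edge (11,2)–(9,10): clear
  edge (9,10)–(3,2): clear
  midpoint (22,35/2) outside
  → clear
Obstacle 2 [(13,1) (22,1) (16,11)]:
  edge (13,1)–(22,1): clear
  edge (22,1)–(16,11): clear
  edge (16,11)–(13,1): clear
  midpoint (22,35/2) outside
  → clear
Obstacle 3 [(15,14) (21,17) (19,24)]:
  edge (15,14)–(21,17): clear
  edge (21,17)–(19,24): clear
  edge (19,24)–(15,14): clear
  midpoint (22,35/2) outside
  → clear
Obstacle 4 [(0,21) (9,13) (10,17) (10,19)]:
  edge (0,21)–(9,13): clear
  edge (9,13)–(10,17): clear
  edge (10,17)–(10,19): clear
  edge (10,19)–(0,21): clear
  midpoint (22,35/2) outside
  → clear

FREE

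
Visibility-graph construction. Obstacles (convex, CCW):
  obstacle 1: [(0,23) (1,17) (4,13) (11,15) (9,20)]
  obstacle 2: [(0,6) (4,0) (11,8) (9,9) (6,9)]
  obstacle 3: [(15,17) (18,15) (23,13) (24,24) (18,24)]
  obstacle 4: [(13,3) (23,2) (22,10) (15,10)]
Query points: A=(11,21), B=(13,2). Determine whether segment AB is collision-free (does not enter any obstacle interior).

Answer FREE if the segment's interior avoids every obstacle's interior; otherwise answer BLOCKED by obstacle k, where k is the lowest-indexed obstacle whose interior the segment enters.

Obstacle 1 [(0,23) (1,17) (4,13) (11,15) (9,20)]:
  edge (0,23)–(1,17): clear
  edge (1,17)–(4,13): clear
  edge (4,13)–(11,15): clear
  edge (11,15)–(9,20): clear
  edge (9,20)–(0,23): clear
  midpoint (12,23/2) outside
  → clear
Obstacle 2 [(0,6) (4,0) (11,8) (9,9) (6,9)]:
  edge (0,6)–(4,0): clear
  edge (4,0)–(11,8): clear
  edge (11,8)–(9,9): clear
  edge (9,9)–(6,9): clear
  edge (6,9)–(0,6): clear
  midpoint (12,23/2) outside
  → clear
Obstacle 3 [(15,17) (18,15) (23,13) (24,24) (18,24)]:
  edge (15,17)–(18,15): clear
  edge (18,15)–(23,13): clear
  edge (23,13)–(24,24): clear
  edge (24,24)–(18,24): clear
  edge (18,24)–(15,17): clear
  midpoint (12,23/2) outside
  → clear
Obstacle 4 [(13,3) (23,2) (22,10) (15,10)]:
  edge (13,3)–(23,2): clear
  edge (23,2)–(22,10): clear
  edge (22,10)–(15,10): clear
  edge (15,10)–(13,3): clear
  midpoint (12,23/2) outside
  → clear

FREE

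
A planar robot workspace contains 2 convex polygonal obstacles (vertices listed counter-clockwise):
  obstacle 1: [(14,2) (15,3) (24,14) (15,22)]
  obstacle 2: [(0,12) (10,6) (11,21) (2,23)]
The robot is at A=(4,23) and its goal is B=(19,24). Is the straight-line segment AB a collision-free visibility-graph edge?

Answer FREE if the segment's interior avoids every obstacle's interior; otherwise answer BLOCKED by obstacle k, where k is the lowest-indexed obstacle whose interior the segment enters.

FREE

Obstacle 1 [(14,2) (15,3) (24,14) (15,22)]:
  edge (14,2)–(15,3): clear
  edge (15,3)–(24,14): clear
  edge (24,14)–(15,22): clear
  edge (15,22)–(14,2): clear
  midpoint (23/2,47/2) outside
  → clear
Obstacle 2 [(0,12) (10,6) (11,21) (2,23)]:
  edge (0,12)–(10,6): clear
  edge (10,6)–(11,21): clear
  edge (11,21)–(2,23): clear
  edge (2,23)–(0,12): clear
  midpoint (23/2,47/2) outside
  → clear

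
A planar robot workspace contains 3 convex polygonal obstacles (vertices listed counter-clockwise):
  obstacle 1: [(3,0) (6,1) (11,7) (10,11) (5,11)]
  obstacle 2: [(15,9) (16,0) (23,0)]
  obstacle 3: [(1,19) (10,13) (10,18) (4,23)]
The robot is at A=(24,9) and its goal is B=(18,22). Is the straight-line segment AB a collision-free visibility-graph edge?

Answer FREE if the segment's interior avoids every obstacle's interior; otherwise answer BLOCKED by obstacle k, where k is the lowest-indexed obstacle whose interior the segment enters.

FREE

Obstacle 1 [(3,0) (6,1) (11,7) (10,11) (5,11)]:
  edge (3,0)–(6,1): clear
  edge (6,1)–(11,7): clear
  edge (11,7)–(10,11): clear
  edge (10,11)–(5,11): clear
  edge (5,11)–(3,0): clear
  midpoint (21,31/2) outside
  → clear
Obstacle 2 [(15,9) (16,0) (23,0)]:
  edge (15,9)–(16,0): clear
  edge (16,0)–(23,0): clear
  edge (23,0)–(15,9): clear
  midpoint (21,31/2) outside
  → clear
Obstacle 3 [(1,19) (10,13) (10,18) (4,23)]:
  edge (1,19)–(10,13): clear
  edge (10,13)–(10,18): clear
  edge (10,18)–(4,23): clear
  edge (4,23)–(1,19): clear
  midpoint (21,31/2) outside
  → clear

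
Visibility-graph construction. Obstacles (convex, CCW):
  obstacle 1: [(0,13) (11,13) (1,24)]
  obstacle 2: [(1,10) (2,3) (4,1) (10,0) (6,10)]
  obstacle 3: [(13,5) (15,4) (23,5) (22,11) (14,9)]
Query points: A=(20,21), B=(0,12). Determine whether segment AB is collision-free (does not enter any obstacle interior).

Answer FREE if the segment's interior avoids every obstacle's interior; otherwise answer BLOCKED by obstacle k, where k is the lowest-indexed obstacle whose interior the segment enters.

BLOCKED by obstacle 1

Obstacle 1 [(0,13) (11,13) (1,24)]:
  edge (0,13)–(11,13): crosses AB
  edge (11,13)–(1,24): crosses AB
  edge (1,24)–(0,13): clear
  → BLOCKED
Obstacle 2 [(1,10) (2,3) (4,1) (10,0) (6,10)]:
  edge (1,10)–(2,3): clear
  edge (2,3)–(4,1): clear
  edge (4,1)–(10,0): clear
  edge (10,0)–(6,10): clear
  edge (6,10)–(1,10): clear
  midpoint (10,33/2) outside
  → clear
Obstacle 3 [(13,5) (15,4) (23,5) (22,11) (14,9)]:
  edge (13,5)–(15,4): clear
  edge (15,4)–(23,5): clear
  edge (23,5)–(22,11): clear
  edge (22,11)–(14,9): clear
  edge (14,9)–(13,5): clear
  midpoint (10,33/2) outside
  → clear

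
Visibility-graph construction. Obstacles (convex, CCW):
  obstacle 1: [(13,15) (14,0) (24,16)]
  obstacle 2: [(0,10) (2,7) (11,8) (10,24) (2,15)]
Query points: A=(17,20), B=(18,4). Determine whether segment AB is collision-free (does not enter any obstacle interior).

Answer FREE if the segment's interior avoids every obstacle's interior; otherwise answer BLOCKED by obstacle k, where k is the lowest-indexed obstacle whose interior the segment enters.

BLOCKED by obstacle 1

Obstacle 1 [(13,15) (14,0) (24,16)]:
  edge (13,15)–(14,0): clear
  edge (14,0)–(24,16): crosses AB
  edge (24,16)–(13,15): crosses AB
  → BLOCKED
Obstacle 2 [(0,10) (2,7) (11,8) (10,24) (2,15)]:
  edge (0,10)–(2,7): clear
  edge (2,7)–(11,8): clear
  edge (11,8)–(10,24): clear
  edge (10,24)–(2,15): clear
  edge (2,15)–(0,10): clear
  midpoint (35/2,12) outside
  → clear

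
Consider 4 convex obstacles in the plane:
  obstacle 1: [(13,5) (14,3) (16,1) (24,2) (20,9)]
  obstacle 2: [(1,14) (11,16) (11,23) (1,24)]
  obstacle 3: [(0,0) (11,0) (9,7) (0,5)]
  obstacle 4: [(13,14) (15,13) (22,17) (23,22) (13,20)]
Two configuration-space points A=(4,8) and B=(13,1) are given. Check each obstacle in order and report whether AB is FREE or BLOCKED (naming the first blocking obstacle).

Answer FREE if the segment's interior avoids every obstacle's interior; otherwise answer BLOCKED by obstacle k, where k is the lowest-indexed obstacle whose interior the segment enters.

BLOCKED by obstacle 3

Obstacle 1 [(13,5) (14,3) (16,1) (24,2) (20,9)]:
  edge (13,5)–(14,3): clear
  edge (14,3)–(16,1): clear
  edge (16,1)–(24,2): clear
  edge (24,2)–(20,9): clear
  edge (20,9)–(13,5): clear
  midpoint (17/2,9/2) outside
  → clear
Obstacle 2 [(1,14) (11,16) (11,23) (1,24)]:
  edge (1,14)–(11,16): clear
  edge (11,16)–(11,23): clear
  edge (11,23)–(1,24): clear
  edge (1,24)–(1,14): clear
  midpoint (17/2,9/2) outside
  → clear
Obstacle 3 [(0,0) (11,0) (9,7) (0,5)]:
  edge (0,0)–(11,0): clear
  edge (11,0)–(9,7): crosses AB
  edge (9,7)–(0,5): crosses AB
  edge (0,5)–(0,0): clear
  → BLOCKED
Obstacle 4 [(13,14) (15,13) (22,17) (23,22) (13,20)]:
  edge (13,14)–(15,13): clear
  edge (15,13)–(22,17): clear
  edge (22,17)–(23,22): clear
  edge (23,22)–(13,20): clear
  edge (13,20)–(13,14): clear
  midpoint (17/2,9/2) outside
  → clear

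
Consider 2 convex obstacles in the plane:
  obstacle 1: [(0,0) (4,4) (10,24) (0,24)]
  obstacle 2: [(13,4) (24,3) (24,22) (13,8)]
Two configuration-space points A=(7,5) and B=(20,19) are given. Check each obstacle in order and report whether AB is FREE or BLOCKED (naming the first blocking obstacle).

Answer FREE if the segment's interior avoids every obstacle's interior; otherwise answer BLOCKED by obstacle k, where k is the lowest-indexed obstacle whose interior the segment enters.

Obstacle 1 [(0,0) (4,4) (10,24) (0,24)]:
  edge (0,0)–(4,4): clear
  edge (4,4)–(10,24): clear
  edge (10,24)–(0,24): clear
  edge (0,24)–(0,0): clear
  midpoint (27/2,12) outside
  → clear
Obstacle 2 [(13,4) (24,3) (24,22) (13,8)]:
  edge (13,4)–(24,3): clear
  edge (24,3)–(24,22): clear
  edge (24,22)–(13,8): clear
  edge (13,8)–(13,4): clear
  midpoint (27/2,12) outside
  → clear

FREE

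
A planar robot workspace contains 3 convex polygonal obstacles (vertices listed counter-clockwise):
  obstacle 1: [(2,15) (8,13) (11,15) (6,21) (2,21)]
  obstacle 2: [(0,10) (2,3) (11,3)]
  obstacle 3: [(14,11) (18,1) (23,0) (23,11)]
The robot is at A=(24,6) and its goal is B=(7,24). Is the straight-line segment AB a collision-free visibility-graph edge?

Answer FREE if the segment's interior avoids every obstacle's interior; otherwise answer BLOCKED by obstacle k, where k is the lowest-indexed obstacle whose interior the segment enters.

BLOCKED by obstacle 3

Obstacle 1 [(2,15) (8,13) (11,15) (6,21) (2,21)]:
  edge (2,15)–(8,13): clear
  edge (8,13)–(11,15): clear
  edge (11,15)–(6,21): clear
  edge (6,21)–(2,21): clear
  edge (2,21)–(2,15): clear
  midpoint (31/2,15) outside
  → clear
Obstacle 2 [(0,10) (2,3) (11,3)]:
  edge (0,10)–(2,3): clear
  edge (2,3)–(11,3): clear
  edge (11,3)–(0,10): clear
  midpoint (31/2,15) outside
  → clear
Obstacle 3 [(14,11) (18,1) (23,0) (23,11)]:
  edge (14,11)–(18,1): clear
  edge (18,1)–(23,0): clear
  edge (23,0)–(23,11): crosses AB
  edge (23,11)–(14,11): crosses AB
  → BLOCKED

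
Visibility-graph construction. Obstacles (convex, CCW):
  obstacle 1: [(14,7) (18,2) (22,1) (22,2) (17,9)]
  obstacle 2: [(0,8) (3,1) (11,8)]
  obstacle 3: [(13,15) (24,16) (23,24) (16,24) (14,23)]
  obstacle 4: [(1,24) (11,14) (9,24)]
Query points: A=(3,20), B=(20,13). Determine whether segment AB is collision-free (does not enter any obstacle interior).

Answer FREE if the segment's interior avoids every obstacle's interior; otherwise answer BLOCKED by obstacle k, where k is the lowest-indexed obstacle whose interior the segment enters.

Obstacle 1 [(14,7) (18,2) (22,1) (22,2) (17,9)]:
  edge (14,7)–(18,2): clear
  edge (18,2)–(22,1): clear
  edge (22,1)–(22,2): clear
  edge (22,2)–(17,9): clear
  edge (17,9)–(14,7): clear
  midpoint (23/2,33/2) outside
  → clear
Obstacle 2 [(0,8) (3,1) (11,8)]:
  edge (0,8)–(3,1): clear
  edge (3,1)–(11,8): clear
  edge (11,8)–(0,8): clear
  midpoint (23/2,33/2) outside
  → clear
Obstacle 3 [(13,15) (24,16) (23,24) (16,24) (14,23)]:
  edge (13,15)–(24,16): crosses AB
  edge (24,16)–(23,24): clear
  edge (23,24)–(16,24): clear
  edge (16,24)–(14,23): clear
  edge (14,23)–(13,15): crosses AB
  → BLOCKED
Obstacle 4 [(1,24) (11,14) (9,24)]:
  edge (1,24)–(11,14): crosses AB
  edge (11,14)–(9,24): crosses AB
  edge (9,24)–(1,24): clear
  → BLOCKED

BLOCKED by obstacle 3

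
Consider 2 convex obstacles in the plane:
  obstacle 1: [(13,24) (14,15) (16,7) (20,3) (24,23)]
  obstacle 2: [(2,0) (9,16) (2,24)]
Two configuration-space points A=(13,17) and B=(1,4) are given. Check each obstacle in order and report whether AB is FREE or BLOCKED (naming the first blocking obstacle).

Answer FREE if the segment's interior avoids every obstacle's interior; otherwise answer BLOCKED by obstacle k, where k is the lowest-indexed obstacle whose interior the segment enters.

Obstacle 1 [(13,24) (14,15) (16,7) (20,3) (24,23)]:
  edge (13,24)–(14,15): clear
  edge (14,15)–(16,7): clear
  edge (16,7)–(20,3): clear
  edge (20,3)–(24,23): clear
  edge (24,23)–(13,24): clear
  midpoint (7,21/2) outside
  → clear
Obstacle 2 [(2,0) (9,16) (2,24)]:
  edge (2,0)–(9,16): crosses AB
  edge (9,16)–(2,24): clear
  edge (2,24)–(2,0): crosses AB
  → BLOCKED

BLOCKED by obstacle 2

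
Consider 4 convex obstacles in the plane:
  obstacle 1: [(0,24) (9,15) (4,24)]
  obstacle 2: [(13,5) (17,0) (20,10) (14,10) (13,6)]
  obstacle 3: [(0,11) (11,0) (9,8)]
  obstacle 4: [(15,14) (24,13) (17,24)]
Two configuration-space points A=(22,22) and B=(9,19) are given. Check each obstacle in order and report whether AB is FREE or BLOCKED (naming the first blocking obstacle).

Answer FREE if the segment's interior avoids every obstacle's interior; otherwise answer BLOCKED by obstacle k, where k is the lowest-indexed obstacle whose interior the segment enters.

Obstacle 1 [(0,24) (9,15) (4,24)]:
  edge (0,24)–(9,15): clear
  edge (9,15)–(4,24): clear
  edge (4,24)–(0,24): clear
  midpoint (31/2,41/2) outside
  → clear
Obstacle 2 [(13,5) (17,0) (20,10) (14,10) (13,6)]:
  edge (13,5)–(17,0): clear
  edge (17,0)–(20,10): clear
  edge (20,10)–(14,10): clear
  edge (14,10)–(13,6): clear
  edge (13,6)–(13,5): clear
  midpoint (31/2,41/2) outside
  → clear
Obstacle 3 [(0,11) (11,0) (9,8)]:
  edge (0,11)–(11,0): clear
  edge (11,0)–(9,8): clear
  edge (9,8)–(0,11): clear
  midpoint (31/2,41/2) outside
  → clear
Obstacle 4 [(15,14) (24,13) (17,24)]:
  edge (15,14)–(24,13): clear
  edge (24,13)–(17,24): crosses AB
  edge (17,24)–(15,14): crosses AB
  → BLOCKED

BLOCKED by obstacle 4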